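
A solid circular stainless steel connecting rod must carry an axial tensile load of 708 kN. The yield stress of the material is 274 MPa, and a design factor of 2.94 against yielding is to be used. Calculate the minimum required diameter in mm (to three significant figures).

d = 98.3 mm

Allowable stress σ_allow = 274/2.94 = 93.20 MPa.
Required area A = F/σ_allow = 708000/93.20 = 7597 mm².
A = πd²/4 → d = √(4A/π) = 98.35 mm.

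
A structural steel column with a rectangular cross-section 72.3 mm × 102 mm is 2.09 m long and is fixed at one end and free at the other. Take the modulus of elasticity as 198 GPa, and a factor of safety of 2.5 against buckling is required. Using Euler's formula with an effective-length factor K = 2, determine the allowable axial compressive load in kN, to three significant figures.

Buckling occurs about the weak axis: I_min = h·b³/12 = 102×72.3³/12 = 3.212×10^6 mm⁴ (b = 72.3 mm is the smaller dimension).
Effective length L_e = KL = 2×2.09 m = 4180 mm.
Euler critical load P_cr = π²EI/L_e² = π²×198000×3.212×10^6/4180² = 359300 N.
P_allow = P_cr/n = 359300/2.5 = 143700 N.

P_allow = 144 kN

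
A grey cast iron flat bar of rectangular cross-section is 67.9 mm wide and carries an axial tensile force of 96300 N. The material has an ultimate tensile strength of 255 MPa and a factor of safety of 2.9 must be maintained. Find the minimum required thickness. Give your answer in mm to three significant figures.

t = 16.1 mm

σ_allow = 255/2.9 = 87.93 MPa.
Required area A = F/σ_allow = 96300/87.93 = 1095 mm².
t = A/w = 1095/67.9 = 16.13 mm.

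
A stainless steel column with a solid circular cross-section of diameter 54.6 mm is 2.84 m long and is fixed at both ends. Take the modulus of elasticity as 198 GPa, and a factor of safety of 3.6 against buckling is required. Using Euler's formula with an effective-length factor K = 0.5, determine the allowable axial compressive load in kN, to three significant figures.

I = πd⁴/64 = π×54.6⁴/64 = 436300 mm⁴.
Effective length L_e = KL = 0.5×2.84 m = 1420 mm.
Euler critical load P_cr = π²EI/L_e² = π²×198000×436300/1420² = 422800 N.
P_allow = P_cr/n = 422800/3.6 = 117400 N.

P_allow = 117 kN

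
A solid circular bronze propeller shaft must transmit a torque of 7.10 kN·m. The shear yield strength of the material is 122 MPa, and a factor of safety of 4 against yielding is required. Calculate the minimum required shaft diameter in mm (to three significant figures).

d = 106 mm

Allowable shear stress τ_allow = 122/4 = 30.50 MPa.
For a solid shaft τ = 16T/(πd³), so d³ = 16T/(π τ_allow) = 16×7100000/(π×30.50) = 1.186×10^6 mm³.
d = (1.186×10^6)^(1/3) = 105.8 mm.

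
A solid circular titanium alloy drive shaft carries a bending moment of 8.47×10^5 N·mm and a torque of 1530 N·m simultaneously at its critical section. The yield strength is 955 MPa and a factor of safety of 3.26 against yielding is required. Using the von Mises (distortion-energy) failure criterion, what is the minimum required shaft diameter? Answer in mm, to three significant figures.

d = 38.0 mm

σ_allow = σ_y/n = 955/3.26 = 292.9 MPa.
For a solid shaft σ_b = 32M/(πd³) and τ = 16T/(πd³), so the von Mises stress is σ' = (16/πd³)·√(4M²+3T²).
√(4M²+3T²) = √(4×(847000)² + 3×(1.530×10^6)²) = 3.145×10^6 N·mm.
d³ = 16×3.145×10^6/(π×292.9) = 54680 mm³.
d = 37.96 mm.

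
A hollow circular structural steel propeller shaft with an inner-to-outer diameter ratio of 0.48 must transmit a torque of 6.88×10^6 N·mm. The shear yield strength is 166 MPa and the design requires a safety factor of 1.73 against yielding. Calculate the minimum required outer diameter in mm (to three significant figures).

τ_allow = 166/1.73 = 95.95 MPa.
For a hollow shaft τ = 16T/[πd_o³(1−k⁴)] with k = 0.48, so 1−k⁴ = 0.9469.
d_o³ = 16T/[π τ_allow (1−k⁴)] = 16×6880000/(π×95.95×0.9469) = 385600 mm³.
d_o = 72.79 mm.

d_o = 72.8 mm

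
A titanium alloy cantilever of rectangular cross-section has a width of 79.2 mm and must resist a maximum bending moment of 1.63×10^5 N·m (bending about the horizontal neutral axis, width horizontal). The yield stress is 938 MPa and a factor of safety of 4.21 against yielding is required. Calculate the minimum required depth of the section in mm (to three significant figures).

h = 235 mm

σ_allow = 938/4.21 = 222.8 MPa.
For a rectangular section σ = 6M/(bh²), so h² = 6M/(b σ_allow) = 6×1.6300×10^8/(79.2×222.8) = 55420 mm².
h = 235.4 mm.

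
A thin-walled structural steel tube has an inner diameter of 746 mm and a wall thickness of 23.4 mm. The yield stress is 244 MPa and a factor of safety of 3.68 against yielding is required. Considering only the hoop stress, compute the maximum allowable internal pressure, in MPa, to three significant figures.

p_allow = 4.16 MPa

σ_allow = 244/3.68 = 66.30 MPa.
σ_h = pD/(2t) → p_allow = 2σ_allow t/D = 2×66.30×23.4/746 = 4.160 MPa.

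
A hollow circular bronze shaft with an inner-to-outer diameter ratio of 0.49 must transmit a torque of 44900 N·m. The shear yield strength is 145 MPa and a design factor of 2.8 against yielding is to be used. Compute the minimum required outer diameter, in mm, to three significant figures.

d_o = 167 mm

τ_allow = 145/2.8 = 51.79 MPa.
For a hollow shaft τ = 16T/[πd_o³(1−k⁴)] with k = 0.49, so 1−k⁴ = 0.9424.
d_o³ = 16T/[π τ_allow (1−k⁴)] = 16×4.4900×10^7/(π×51.79×0.9424) = 4.686×10^6 mm³.
d_o = 167.3 mm.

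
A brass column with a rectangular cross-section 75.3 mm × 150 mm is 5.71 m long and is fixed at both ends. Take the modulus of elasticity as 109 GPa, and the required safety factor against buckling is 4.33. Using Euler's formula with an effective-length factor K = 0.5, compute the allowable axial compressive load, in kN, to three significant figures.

Buckling occurs about the weak axis: I_min = h·b³/12 = 150×75.3³/12 = 5.337×10^6 mm⁴ (b = 75.3 mm is the smaller dimension).
Effective length L_e = KL = 0.5×5.71 m = 2855 mm.
Euler critical load P_cr = π²EI/L_e² = π²×109000×5.337×10^6/2855² = 704400 N.
P_allow = P_cr/n = 704400/4.33 = 162700 N.

P_allow = 163 kN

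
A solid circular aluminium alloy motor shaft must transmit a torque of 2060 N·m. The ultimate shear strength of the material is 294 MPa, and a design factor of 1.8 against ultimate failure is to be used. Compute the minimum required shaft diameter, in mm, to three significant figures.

d = 40.0 mm

Allowable shear stress τ_allow = 294/1.8 = 163.3 MPa.
For a solid shaft τ = 16T/(πd³), so d³ = 16T/(π τ_allow) = 16×2060000/(π×163.3) = 64230 mm³.
d = (64230)^(1/3) = 40.05 mm.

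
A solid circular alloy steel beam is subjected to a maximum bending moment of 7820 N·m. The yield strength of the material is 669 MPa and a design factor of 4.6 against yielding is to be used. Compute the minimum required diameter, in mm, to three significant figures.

d = 81.8 mm

σ_allow = 669/4.6 = 145.4 MPa.
For a solid circular section σ = 32M/(πd³), so d³ = 32M/(π σ_allow) = 32×7820000/(π×145.4) = 547700 mm³.
d = 81.82 mm.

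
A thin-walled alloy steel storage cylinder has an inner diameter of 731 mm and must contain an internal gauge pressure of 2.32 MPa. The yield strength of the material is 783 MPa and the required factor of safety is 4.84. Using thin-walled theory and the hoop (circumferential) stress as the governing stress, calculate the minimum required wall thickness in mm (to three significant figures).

t = 5.24 mm

σ_allow = 783/4.84 = 161.8 MPa.
Hoop stress σ_h = pD/(2t), so t = pD/(2σ_allow) = 2.32×731/(2×161.8) = 5.242 mm.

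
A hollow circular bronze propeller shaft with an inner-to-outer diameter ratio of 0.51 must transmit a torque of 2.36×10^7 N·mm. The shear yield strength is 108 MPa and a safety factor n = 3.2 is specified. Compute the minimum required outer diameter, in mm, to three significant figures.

d_o = 156 mm

τ_allow = 108/3.2 = 33.75 MPa.
For a hollow shaft τ = 16T/[πd_o³(1−k⁴)] with k = 0.51, so 1−k⁴ = 0.9323.
d_o³ = 16T/[π τ_allow (1−k⁴)] = 16×2.3600×10^7/(π×33.75×0.9323) = 3.820×10^6 mm³.
d_o = 156.3 mm.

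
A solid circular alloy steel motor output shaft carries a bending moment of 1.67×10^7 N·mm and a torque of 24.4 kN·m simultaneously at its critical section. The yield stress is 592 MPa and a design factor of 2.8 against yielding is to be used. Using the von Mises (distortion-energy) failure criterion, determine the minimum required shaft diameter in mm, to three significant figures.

σ_allow = σ_y/n = 592/2.8 = 211.4 MPa.
For a solid shaft σ_b = 32M/(πd³) and τ = 16T/(πd³), so the von Mises stress is σ' = (16/πd³)·√(4M²+3T²).
√(4M²+3T²) = √(4×(1.670×10^7)² + 3×(2.440×10^7)²) = 5.387×10^7 N·mm.
d³ = 16×5.387×10^7/(π×211.4) = 1.298×10^6 mm³.
d = 109.1 mm.

d = 109 mm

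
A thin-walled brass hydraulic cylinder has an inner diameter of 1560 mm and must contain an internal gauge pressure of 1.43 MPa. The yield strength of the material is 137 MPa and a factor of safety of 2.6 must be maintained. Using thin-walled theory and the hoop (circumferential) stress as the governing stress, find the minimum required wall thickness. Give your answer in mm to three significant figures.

σ_allow = 137/2.6 = 52.69 MPa.
Hoop stress σ_h = pD/(2t), so t = pD/(2σ_allow) = 1.43×1560/(2×52.69) = 21.17 mm.

t = 21.2 mm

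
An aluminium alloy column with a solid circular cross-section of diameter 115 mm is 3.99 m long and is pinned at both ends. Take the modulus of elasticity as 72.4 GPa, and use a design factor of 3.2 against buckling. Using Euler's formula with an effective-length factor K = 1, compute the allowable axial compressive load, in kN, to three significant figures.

I = πd⁴/64 = π×115⁴/64 = 8.585×10^6 mm⁴.
Effective length L_e = KL = 1×3.99 m = 3990 mm.
Euler critical load P_cr = π²EI/L_e² = π²×72400×8.585×10^6/3990² = 385300 N.
P_allow = P_cr/n = 385300/3.2 = 120400 N.

P_allow = 120 kN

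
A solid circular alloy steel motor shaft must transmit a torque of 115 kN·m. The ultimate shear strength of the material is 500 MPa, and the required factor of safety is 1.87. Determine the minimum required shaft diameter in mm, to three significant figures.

d = 130 mm

Allowable shear stress τ_allow = 500/1.87 = 267.4 MPa.
For a solid shaft τ = 16T/(πd³), so d³ = 16T/(π τ_allow) = 16×1.1500×10^8/(π×267.4) = 2.190×10^6 mm³.
d = (2.190×10^6)^(1/3) = 129.9 mm.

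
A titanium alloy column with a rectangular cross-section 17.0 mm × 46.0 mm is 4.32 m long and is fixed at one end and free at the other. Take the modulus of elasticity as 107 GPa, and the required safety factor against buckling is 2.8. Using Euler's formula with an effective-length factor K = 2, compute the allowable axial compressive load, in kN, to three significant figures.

Buckling occurs about the weak axis: I_min = h·b³/12 = 46.0×17.0³/12 = 18830 mm⁴ (b = 17.0 mm is the smaller dimension).
Effective length L_e = KL = 2×4.32 m = 8640 mm.
Euler critical load P_cr = π²EI/L_e² = π²×107000×18830/8640² = 266.4 N.
P_allow = P_cr/n = 266.4/2.8 = 95.15 N.

P_allow = 0.0952 kN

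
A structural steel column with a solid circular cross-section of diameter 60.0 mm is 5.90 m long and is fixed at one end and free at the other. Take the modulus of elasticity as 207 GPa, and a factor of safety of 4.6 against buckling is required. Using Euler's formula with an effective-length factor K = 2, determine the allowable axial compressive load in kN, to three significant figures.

P_allow = 2.03 kN

I = πd⁴/64 = π×60.0⁴/64 = 636200 mm⁴.
Effective length L_e = KL = 2×5.90 m = 11800 mm.
Euler critical load P_cr = π²EI/L_e² = π²×207000×636200/11800² = 9334 N.
P_allow = P_cr/n = 9334/4.6 = 2029 N.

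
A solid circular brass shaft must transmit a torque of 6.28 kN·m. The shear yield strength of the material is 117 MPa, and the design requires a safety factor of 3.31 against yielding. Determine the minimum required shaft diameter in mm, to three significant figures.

Allowable shear stress τ_allow = 117/3.31 = 35.35 MPa.
For a solid shaft τ = 16T/(πd³), so d³ = 16T/(π τ_allow) = 16×6280000/(π×35.35) = 904800 mm³.
d = (904800)^(1/3) = 96.72 mm.

d = 96.7 mm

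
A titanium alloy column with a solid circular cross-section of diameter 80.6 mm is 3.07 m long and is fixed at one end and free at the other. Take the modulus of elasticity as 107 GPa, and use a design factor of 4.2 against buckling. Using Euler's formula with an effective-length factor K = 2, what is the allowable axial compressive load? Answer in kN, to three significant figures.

P_allow = 13.8 kN

I = πd⁴/64 = π×80.6⁴/64 = 2.072×10^6 mm⁴.
Effective length L_e = KL = 2×3.07 m = 6140 mm.
Euler critical load P_cr = π²EI/L_e² = π²×107000×2.072×10^6/6140² = 58030 N.
P_allow = P_cr/n = 58030/4.2 = 13820 N.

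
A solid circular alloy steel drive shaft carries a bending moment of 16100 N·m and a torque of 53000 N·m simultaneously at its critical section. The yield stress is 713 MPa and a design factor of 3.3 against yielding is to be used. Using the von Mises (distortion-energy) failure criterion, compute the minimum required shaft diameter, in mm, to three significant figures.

σ_allow = σ_y/n = 713/3.3 = 216.1 MPa.
For a solid shaft σ_b = 32M/(πd³) and τ = 16T/(πd³), so the von Mises stress is σ' = (16/πd³)·√(4M²+3T²).
√(4M²+3T²) = √(4×(1.610×10^7)² + 3×(5.300×10^7)²) = 9.728×10^7 N·mm.
d³ = 16×9.728×10^7/(π×216.1) = 2.293×10^6 mm³.
d = 131.9 mm.

d = 132 mm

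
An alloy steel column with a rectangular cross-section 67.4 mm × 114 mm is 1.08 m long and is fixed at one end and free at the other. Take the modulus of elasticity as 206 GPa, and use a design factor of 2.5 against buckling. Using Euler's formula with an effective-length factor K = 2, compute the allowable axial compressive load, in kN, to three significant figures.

P_allow = 507 kN

Buckling occurs about the weak axis: I_min = h·b³/12 = 114×67.4³/12 = 2.909×10^6 mm⁴ (b = 67.4 mm is the smaller dimension).
Effective length L_e = KL = 2×1.08 m = 2160 mm.
Euler critical load P_cr = π²EI/L_e² = π²×206000×2.909×10^6/2160² = 1.268×10^6 N.
P_allow = P_cr/n = 1.268×10^6/2.5 = 507000 N.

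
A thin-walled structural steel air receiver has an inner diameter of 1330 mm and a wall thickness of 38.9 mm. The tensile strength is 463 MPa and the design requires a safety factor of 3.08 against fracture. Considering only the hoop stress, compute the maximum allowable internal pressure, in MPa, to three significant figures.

p_allow = 8.79 MPa

σ_allow = 463/3.08 = 150.3 MPa.
σ_h = pD/(2t) → p_allow = 2σ_allow t/D = 2×150.3×38.9/1330 = 8.793 MPa.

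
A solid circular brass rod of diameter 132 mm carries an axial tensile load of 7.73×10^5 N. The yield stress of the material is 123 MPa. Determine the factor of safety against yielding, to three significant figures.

n = 2.18

A = πd²/4 = 13680 mm².
σ = F/A = 773000/13680 = 56.49 MPa.
n = 123/56.49 = 2.178.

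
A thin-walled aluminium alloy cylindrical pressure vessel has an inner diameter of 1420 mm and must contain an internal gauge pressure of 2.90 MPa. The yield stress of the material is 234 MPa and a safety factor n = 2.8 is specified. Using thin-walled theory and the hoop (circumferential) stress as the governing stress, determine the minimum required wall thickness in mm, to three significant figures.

t = 24.6 mm

σ_allow = 234/2.8 = 83.57 MPa.
Hoop stress σ_h = pD/(2t), so t = pD/(2σ_allow) = 2.90×1420/(2×83.57) = 24.64 mm.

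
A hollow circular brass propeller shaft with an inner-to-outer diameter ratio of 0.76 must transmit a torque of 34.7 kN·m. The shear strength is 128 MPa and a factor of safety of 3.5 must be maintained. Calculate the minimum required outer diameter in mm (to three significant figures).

d_o = 194 mm

τ_allow = 128/3.5 = 36.57 MPa.
For a hollow shaft τ = 16T/[πd_o³(1−k⁴)] with k = 0.76, so 1−k⁴ = 0.6664.
d_o³ = 16T/[π τ_allow (1−k⁴)] = 16×3.4700×10^7/(π×36.57×0.6664) = 7.252×10^6 mm³.
d_o = 193.6 mm.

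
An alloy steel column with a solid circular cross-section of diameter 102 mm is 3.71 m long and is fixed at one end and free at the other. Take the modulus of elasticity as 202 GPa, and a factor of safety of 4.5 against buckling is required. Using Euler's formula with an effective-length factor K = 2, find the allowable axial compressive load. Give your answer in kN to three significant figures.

I = πd⁴/64 = π×102⁴/64 = 5.313×10^6 mm⁴.
Effective length L_e = KL = 2×3.71 m = 7420 mm.
Euler critical load P_cr = π²EI/L_e² = π²×202000×5.313×10^6/7420² = 192400 N.
P_allow = P_cr/n = 192400/4.5 = 42760 N.

P_allow = 42.8 kN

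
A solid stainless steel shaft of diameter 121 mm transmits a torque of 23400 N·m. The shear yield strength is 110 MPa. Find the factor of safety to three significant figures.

n = 1.64

τ = 16T/(πd³) = 16×2.3400×10^7/(π×121³) = 67.27 MPa.
n = τ_limit/τ = 110/67.27 = 1.635.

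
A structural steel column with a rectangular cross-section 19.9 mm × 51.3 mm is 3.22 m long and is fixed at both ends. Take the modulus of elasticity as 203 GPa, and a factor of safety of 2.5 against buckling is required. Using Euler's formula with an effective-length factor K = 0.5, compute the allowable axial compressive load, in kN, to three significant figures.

P_allow = 10.4 kN

Buckling occurs about the weak axis: I_min = h·b³/12 = 51.3×19.9³/12 = 33690 mm⁴ (b = 19.9 mm is the smaller dimension).
Effective length L_e = KL = 0.5×3.22 m = 1610 mm.
Euler critical load P_cr = π²EI/L_e² = π²×203000×33690/1610² = 26040 N.
P_allow = P_cr/n = 26040/2.5 = 10420 N.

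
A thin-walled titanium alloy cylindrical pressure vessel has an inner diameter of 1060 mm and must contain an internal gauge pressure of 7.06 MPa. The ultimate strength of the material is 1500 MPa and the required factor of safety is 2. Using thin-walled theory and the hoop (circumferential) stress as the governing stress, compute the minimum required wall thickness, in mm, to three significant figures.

t = 4.99 mm

σ_allow = 1500/2 = 750.0 MPa.
Hoop stress σ_h = pD/(2t), so t = pD/(2σ_allow) = 7.06×1060/(2×750.0) = 4.989 mm.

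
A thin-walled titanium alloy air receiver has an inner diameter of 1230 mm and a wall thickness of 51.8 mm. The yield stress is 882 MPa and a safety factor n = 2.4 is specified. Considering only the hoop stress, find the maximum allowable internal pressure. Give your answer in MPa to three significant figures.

p_allow = 31.0 MPa

σ_allow = 882/2.4 = 367.5 MPa.
σ_h = pD/(2t) → p_allow = 2σ_allow t/D = 2×367.5×51.8/1230 = 30.95 MPa.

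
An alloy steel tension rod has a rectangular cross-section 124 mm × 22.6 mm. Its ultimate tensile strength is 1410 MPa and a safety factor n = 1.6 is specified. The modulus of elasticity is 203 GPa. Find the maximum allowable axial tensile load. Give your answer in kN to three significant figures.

σ_allow = 1410/1.6 = 881.2 MPa.
A = 124×22.6 = 2802 mm².
F_allow = σ_allow × A = 881.2×2802 = 2.470×10^6 N.

F_allow = 2470 kN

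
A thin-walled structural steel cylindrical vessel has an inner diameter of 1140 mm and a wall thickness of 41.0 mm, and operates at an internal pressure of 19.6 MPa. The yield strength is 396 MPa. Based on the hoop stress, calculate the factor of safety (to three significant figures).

σ_h = pD/(2t) = 19.6×1140/(2×41.0) = 272.5 MPa.
n = 396/272.5 = 1.453.

n = 1.45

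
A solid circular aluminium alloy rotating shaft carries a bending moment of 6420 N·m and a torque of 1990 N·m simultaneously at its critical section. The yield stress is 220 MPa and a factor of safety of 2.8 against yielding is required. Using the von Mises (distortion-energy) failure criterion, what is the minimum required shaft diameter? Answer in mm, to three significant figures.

d = 95.2 mm

σ_allow = σ_y/n = 220/2.8 = 78.57 MPa.
For a solid shaft σ_b = 32M/(πd³) and τ = 16T/(πd³), so the von Mises stress is σ' = (16/πd³)·√(4M²+3T²).
√(4M²+3T²) = √(4×(6.420×10^6)² + 3×(1.990×10^6)²) = 1.329×10^7 N·mm.
d³ = 16×1.329×10^7/(π×78.57) = 861700 mm³.
d = 95.16 mm.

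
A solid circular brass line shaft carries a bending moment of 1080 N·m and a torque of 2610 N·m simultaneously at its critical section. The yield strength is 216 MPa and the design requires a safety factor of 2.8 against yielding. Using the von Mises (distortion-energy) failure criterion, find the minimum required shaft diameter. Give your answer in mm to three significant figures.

d = 69.2 mm

σ_allow = σ_y/n = 216/2.8 = 77.14 MPa.
For a solid shaft σ_b = 32M/(πd³) and τ = 16T/(πd³), so the von Mises stress is σ' = (16/πd³)·√(4M²+3T²).
√(4M²+3T²) = √(4×(1.080×10^6)² + 3×(2.610×10^6)²) = 5.010×10^6 N·mm.
d³ = 16×5.010×10^6/(π×77.14) = 330800 mm³.
d = 69.16 mm.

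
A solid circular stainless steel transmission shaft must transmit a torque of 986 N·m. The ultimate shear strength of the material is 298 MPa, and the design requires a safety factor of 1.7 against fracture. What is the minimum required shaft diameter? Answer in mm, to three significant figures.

d = 30.6 mm

Allowable shear stress τ_allow = 298/1.7 = 175.3 MPa.
For a solid shaft τ = 16T/(πd³), so d³ = 16T/(π τ_allow) = 16×986000/(π×175.3) = 28650 mm³.
d = (28650)^(1/3) = 30.60 mm.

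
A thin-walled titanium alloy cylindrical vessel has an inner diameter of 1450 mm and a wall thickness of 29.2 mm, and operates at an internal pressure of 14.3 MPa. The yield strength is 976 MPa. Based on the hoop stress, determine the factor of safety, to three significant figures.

n = 2.75

σ_h = pD/(2t) = 14.3×1450/(2×29.2) = 355.1 MPa.
n = 976/355.1 = 2.749.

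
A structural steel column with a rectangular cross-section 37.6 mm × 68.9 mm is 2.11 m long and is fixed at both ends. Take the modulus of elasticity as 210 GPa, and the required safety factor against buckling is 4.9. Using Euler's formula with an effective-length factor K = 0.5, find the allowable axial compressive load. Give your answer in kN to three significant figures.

P_allow = 116 kN

Buckling occurs about the weak axis: I_min = h·b³/12 = 68.9×37.6³/12 = 305200 mm⁴ (b = 37.6 mm is the smaller dimension).
Effective length L_e = KL = 0.5×2.11 m = 1055 mm.
Euler critical load P_cr = π²EI/L_e² = π²×210000×305200/1055² = 568300 N.
P_allow = P_cr/n = 568300/4.9 = 116000 N.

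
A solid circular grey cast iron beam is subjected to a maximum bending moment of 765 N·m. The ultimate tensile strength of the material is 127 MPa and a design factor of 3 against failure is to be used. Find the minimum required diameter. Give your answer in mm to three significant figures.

σ_allow = 127/3 = 42.33 MPa.
For a solid circular section σ = 32M/(πd³), so d³ = 32M/(π σ_allow) = 32×765000/(π×42.33) = 184100 mm³.
d = 56.88 mm.

d = 56.9 mm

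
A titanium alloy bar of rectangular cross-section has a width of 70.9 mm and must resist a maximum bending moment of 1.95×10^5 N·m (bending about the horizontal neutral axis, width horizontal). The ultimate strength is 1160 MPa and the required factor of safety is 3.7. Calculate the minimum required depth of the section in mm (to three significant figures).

h = 229 mm

σ_allow = 1160/3.7 = 313.5 MPa.
For a rectangular section σ = 6M/(bh²), so h² = 6M/(b σ_allow) = 6×1.9500×10^8/(70.9×313.5) = 52640 mm².
h = 229.4 mm.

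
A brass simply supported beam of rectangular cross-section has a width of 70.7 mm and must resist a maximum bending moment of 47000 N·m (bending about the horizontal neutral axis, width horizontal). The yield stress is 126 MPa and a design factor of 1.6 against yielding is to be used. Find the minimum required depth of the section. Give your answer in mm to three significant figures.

σ_allow = 126/1.6 = 78.75 MPa.
For a rectangular section σ = 6M/(bh²), so h² = 6M/(b σ_allow) = 6×4.7000×10^7/(70.7×78.75) = 50650 mm².
h = 225.1 mm.

h = 225 mm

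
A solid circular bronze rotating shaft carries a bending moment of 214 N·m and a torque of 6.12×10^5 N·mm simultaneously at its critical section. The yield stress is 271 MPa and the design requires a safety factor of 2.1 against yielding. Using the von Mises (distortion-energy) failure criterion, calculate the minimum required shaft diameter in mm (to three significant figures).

σ_allow = σ_y/n = 271/2.1 = 129.0 MPa.
For a solid shaft σ_b = 32M/(πd³) and τ = 16T/(πd³), so the von Mises stress is σ' = (16/πd³)·√(4M²+3T²).
√(4M²+3T²) = √(4×(214000)² + 3×(612000)²) = 1.143×10^6 N·mm.
d³ = 16×1.143×10^6/(π×129.0) = 45120 mm³.
d = 35.60 mm.

d = 35.6 mm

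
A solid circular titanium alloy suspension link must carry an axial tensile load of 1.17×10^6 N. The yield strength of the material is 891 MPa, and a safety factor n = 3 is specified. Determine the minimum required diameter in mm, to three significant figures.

d = 70.8 mm

Allowable stress σ_allow = 891/3 = 297.0 MPa.
Required area A = F/σ_allow = 1170000/297.0 = 3939 mm².
A = πd²/4 → d = √(4A/π) = 70.82 mm.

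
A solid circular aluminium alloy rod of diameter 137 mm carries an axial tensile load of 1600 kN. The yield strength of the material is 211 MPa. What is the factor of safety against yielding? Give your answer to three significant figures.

A = πd²/4 = 14740 mm².
σ = F/A = 1600000/14740 = 108.5 MPa.
n = 211/108.5 = 1.944.

n = 1.94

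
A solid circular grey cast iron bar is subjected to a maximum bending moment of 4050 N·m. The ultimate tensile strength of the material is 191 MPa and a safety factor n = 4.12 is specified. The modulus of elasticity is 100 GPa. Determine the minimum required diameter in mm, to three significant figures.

d = 96.2 mm

σ_allow = 191/4.12 = 46.36 MPa.
For a solid circular section σ = 32M/(πd³), so d³ = 32M/(π σ_allow) = 32×4050000/(π×46.36) = 889900 mm³.
d = 96.18 mm.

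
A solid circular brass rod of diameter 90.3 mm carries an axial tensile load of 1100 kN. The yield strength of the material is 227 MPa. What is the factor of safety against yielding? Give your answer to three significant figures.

n = 1.32

A = πd²/4 = 6404 mm².
σ = F/A = 1100000/6404 = 171.8 MPa.
n = 227/171.8 = 1.322.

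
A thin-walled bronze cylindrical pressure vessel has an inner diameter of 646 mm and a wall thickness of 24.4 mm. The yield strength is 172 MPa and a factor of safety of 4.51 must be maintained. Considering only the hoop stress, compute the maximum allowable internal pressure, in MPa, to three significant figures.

σ_allow = 172/4.51 = 38.14 MPa.
σ_h = pD/(2t) → p_allow = 2σ_allow t/D = 2×38.14×24.4/646 = 2.881 MPa.

p_allow = 2.88 MPa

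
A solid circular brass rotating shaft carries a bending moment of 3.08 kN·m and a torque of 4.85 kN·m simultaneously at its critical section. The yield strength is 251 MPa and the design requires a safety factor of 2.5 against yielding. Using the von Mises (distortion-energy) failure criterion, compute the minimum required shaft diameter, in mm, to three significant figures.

σ_allow = σ_y/n = 251/2.5 = 100.4 MPa.
For a solid shaft σ_b = 32M/(πd³) and τ = 16T/(πd³), so the von Mises stress is σ' = (16/πd³)·√(4M²+3T²).
√(4M²+3T²) = √(4×(3.080×10^6)² + 3×(4.850×10^6)²) = 1.042×10^7 N·mm.
d³ = 16×1.042×10^7/(π×100.4) = 528400 mm³.
d = 80.85 mm.

d = 80.8 mm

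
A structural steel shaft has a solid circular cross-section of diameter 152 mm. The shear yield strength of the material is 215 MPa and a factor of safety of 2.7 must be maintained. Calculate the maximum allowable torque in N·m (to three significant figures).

T_allow = 54900 N·m

τ_allow = 215/2.7 = 79.63 MPa.
For a solid shaft T_allow = τ_allow·πd³/16; πd³/16 = π×152³/16 = 689500 mm³.
T_allow = 79.63×689500 = 5.491×10^7 N·mm = 54910 N·m.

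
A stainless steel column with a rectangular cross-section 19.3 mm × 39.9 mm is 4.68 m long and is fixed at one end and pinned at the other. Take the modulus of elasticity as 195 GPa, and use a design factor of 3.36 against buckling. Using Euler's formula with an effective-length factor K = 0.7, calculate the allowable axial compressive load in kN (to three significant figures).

Buckling occurs about the weak axis: I_min = h·b³/12 = 39.9×19.3³/12 = 23900 mm⁴ (b = 19.3 mm is the smaller dimension).
Effective length L_e = KL = 0.7×4.68 m = 3276 mm.
Euler critical load P_cr = π²EI/L_e² = π²×195000×23900/3276² = 4287 N.
P_allow = P_cr/n = 4287/3.36 = 1276 N.

P_allow = 1.28 kN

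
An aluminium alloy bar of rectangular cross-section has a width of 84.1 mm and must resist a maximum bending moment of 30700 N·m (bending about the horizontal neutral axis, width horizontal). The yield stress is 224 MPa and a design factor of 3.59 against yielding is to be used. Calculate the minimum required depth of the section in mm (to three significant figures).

σ_allow = 224/3.59 = 62.40 MPa.
For a rectangular section σ = 6M/(bh²), so h² = 6M/(b σ_allow) = 6×3.0700×10^7/(84.1×62.40) = 35100 mm².
h = 187.4 mm.

h = 187 mm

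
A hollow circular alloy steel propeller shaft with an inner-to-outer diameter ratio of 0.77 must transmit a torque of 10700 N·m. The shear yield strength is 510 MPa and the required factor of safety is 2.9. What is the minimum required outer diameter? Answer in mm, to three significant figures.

d_o = 78.2 mm

τ_allow = 510/2.9 = 175.9 MPa.
For a hollow shaft τ = 16T/[πd_o³(1−k⁴)] with k = 0.77, so 1−k⁴ = 0.6485.
d_o³ = 16T/[π τ_allow (1−k⁴)] = 16×1.0700×10^7/(π×175.9×0.6485) = 477900 mm³.
d_o = 78.18 mm.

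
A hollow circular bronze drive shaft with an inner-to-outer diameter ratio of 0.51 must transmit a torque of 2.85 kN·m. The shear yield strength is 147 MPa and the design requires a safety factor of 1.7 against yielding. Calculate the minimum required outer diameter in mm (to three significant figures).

τ_allow = 147/1.7 = 86.47 MPa.
For a hollow shaft τ = 16T/[πd_o³(1−k⁴)] with k = 0.51, so 1−k⁴ = 0.9323.
d_o³ = 16T/[π τ_allow (1−k⁴)] = 16×2850000/(π×86.47×0.9323) = 180000 mm³.
d_o = 56.47 mm.

d_o = 56.5 mm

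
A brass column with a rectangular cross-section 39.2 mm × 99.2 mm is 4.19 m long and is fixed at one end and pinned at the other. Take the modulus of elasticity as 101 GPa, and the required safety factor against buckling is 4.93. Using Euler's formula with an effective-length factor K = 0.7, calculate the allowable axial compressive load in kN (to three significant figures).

P_allow = 11.7 kN

Buckling occurs about the weak axis: I_min = h·b³/12 = 99.2×39.2³/12 = 498000 mm⁴ (b = 39.2 mm is the smaller dimension).
Effective length L_e = KL = 0.7×4.19 m = 2933 mm.
Euler critical load P_cr = π²EI/L_e² = π²×101000×498000/2933² = 57700 N.
P_allow = P_cr/n = 57700/4.93 = 11700 N.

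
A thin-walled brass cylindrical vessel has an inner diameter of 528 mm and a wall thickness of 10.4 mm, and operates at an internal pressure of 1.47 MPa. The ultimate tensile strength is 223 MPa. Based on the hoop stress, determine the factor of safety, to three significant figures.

σ_h = pD/(2t) = 1.47×528/(2×10.4) = 37.32 MPa.
n = 223/37.32 = 5.976.

n = 5.98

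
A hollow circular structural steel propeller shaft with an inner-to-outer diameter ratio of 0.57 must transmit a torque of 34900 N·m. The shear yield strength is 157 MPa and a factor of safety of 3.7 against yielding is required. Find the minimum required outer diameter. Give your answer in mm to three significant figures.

τ_allow = 157/3.7 = 42.43 MPa.
For a hollow shaft τ = 16T/[πd_o³(1−k⁴)] with k = 0.57, so 1−k⁴ = 0.8944.
d_o³ = 16T/[π τ_allow (1−k⁴)] = 16×3.4900×10^7/(π×42.43×0.8944) = 4.683×10^6 mm³.
d_o = 167.3 mm.

d_o = 167 mm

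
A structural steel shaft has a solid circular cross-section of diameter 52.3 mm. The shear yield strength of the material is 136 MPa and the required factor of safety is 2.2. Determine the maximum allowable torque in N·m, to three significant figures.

T_allow = 1740 N·m

τ_allow = 136/2.2 = 61.82 MPa.
For a solid shaft T_allow = τ_allow·πd³/16; πd³/16 = π×52.3³/16 = 28090 mm³.
T_allow = 61.82×28090 = 1.736×10^6 N·mm = 1736 N·m.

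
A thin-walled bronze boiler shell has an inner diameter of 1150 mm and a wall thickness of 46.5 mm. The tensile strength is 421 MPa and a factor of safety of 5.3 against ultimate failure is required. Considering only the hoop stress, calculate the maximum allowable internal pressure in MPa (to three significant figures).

σ_allow = 421/5.3 = 79.43 MPa.
σ_h = pD/(2t) → p_allow = 2σ_allow t/D = 2×79.43×46.5/1150 = 6.424 MPa.

p_allow = 6.42 MPa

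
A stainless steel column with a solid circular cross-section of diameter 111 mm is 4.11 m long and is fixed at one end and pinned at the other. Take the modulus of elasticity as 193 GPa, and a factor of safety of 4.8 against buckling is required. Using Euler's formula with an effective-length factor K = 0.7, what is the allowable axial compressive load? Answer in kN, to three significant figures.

P_allow = 357 kN

I = πd⁴/64 = π×111⁴/64 = 7.452×10^6 mm⁴.
Effective length L_e = KL = 0.7×4.11 m = 2877 mm.
Euler critical load P_cr = π²EI/L_e² = π²×193000×7.452×10^6/2877² = 1.715×10^6 N.
P_allow = P_cr/n = 1.715×10^6/4.8 = 357300 N.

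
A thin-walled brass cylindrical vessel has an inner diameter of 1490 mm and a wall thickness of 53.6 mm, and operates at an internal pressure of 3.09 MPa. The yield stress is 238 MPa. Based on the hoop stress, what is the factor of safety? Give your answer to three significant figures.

σ_h = pD/(2t) = 3.09×1490/(2×53.6) = 42.95 MPa.
n = 238/42.95 = 5.541.

n = 5.54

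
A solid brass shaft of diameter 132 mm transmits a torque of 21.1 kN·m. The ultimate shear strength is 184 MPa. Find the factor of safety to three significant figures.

n = 3.94

τ = 16T/(πd³) = 16×2.1100×10^7/(π×132³) = 46.72 MPa.
n = τ_limit/τ = 184/46.72 = 3.938.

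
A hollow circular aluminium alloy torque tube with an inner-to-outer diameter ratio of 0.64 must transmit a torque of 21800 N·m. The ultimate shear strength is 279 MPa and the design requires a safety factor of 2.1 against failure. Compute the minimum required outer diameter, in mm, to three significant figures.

τ_allow = 279/2.1 = 132.9 MPa.
For a hollow shaft τ = 16T/[πd_o³(1−k⁴)] with k = 0.64, so 1−k⁴ = 0.8322.
d_o³ = 16T/[π τ_allow (1−k⁴)] = 16×2.1800×10^7/(π×132.9×0.8322) = 1.004×10^6 mm³.
d_o = 100.1 mm.

d_o = 100 mm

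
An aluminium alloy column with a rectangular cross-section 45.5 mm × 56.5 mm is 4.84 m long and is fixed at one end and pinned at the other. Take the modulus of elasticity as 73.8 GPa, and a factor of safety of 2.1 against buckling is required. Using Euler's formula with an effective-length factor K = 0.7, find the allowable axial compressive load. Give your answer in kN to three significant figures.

Buckling occurs about the weak axis: I_min = h·b³/12 = 56.5×45.5³/12 = 443500 mm⁴ (b = 45.5 mm is the smaller dimension).
Effective length L_e = KL = 0.7×4.84 m = 3388 mm.
Euler critical load P_cr = π²EI/L_e² = π²×73800×443500/3388² = 28140 N.
P_allow = P_cr/n = 28140/2.1 = 13400 N.

P_allow = 13.4 kN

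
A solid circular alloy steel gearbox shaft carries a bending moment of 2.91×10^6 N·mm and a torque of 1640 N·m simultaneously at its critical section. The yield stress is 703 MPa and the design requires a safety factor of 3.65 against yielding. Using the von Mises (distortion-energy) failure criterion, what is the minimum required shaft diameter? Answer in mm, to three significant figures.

σ_allow = σ_y/n = 703/3.65 = 192.6 MPa.
For a solid shaft σ_b = 32M/(πd³) and τ = 16T/(πd³), so the von Mises stress is σ' = (16/πd³)·√(4M²+3T²).
√(4M²+3T²) = √(4×(2.910×10^6)² + 3×(1.640×10^6)²) = 6.476×10^6 N·mm.
d³ = 16×6.476×10^6/(π×192.6) = 171200 mm³.
d = 55.53 mm.

d = 55.5 mm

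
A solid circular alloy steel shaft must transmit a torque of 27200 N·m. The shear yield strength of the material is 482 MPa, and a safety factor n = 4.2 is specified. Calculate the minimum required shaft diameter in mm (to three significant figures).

Allowable shear stress τ_allow = 482/4.2 = 114.8 MPa.
For a solid shaft τ = 16T/(πd³), so d³ = 16T/(π τ_allow) = 16×2.7200×10^7/(π×114.8) = 1.207×10^6 mm³.
d = (1.207×10^6)^(1/3) = 106.5 mm.

d = 106 mm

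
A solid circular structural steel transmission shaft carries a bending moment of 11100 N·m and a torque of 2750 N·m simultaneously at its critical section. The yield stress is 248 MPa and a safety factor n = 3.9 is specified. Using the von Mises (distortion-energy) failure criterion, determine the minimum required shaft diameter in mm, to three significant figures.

σ_allow = σ_y/n = 248/3.9 = 63.59 MPa.
For a solid shaft σ_b = 32M/(πd³) and τ = 16T/(πd³), so the von Mises stress is σ' = (16/πd³)·√(4M²+3T²).
√(4M²+3T²) = √(4×(1.110×10^7)² + 3×(2.750×10^6)²) = 2.271×10^7 N·mm.
d³ = 16×2.271×10^7/(π×63.59) = 1.818×10^6 mm³.
d = 122.1 mm.

d = 122 mm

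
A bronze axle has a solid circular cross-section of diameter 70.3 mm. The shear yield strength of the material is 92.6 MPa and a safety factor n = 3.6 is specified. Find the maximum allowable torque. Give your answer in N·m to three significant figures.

T_allow = 1750 N·m

τ_allow = 92.6/3.6 = 25.72 MPa.
For a solid shaft T_allow = τ_allow·πd³/16; πd³/16 = π×70.3³/16 = 68220 mm³.
T_allow = 25.72×68220 = 1.755×10^6 N·mm = 1755 N·m.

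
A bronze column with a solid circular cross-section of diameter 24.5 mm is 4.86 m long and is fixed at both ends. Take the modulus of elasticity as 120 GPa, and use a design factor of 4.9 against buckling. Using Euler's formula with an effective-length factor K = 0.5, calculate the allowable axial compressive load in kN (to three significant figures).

P_allow = 0.724 kN

I = πd⁴/64 = π×24.5⁴/64 = 17690 mm⁴.
Effective length L_e = KL = 0.5×4.86 m = 2430 mm.
Euler critical load P_cr = π²EI/L_e² = π²×120000×17690/2430² = 3547 N.
P_allow = P_cr/n = 3547/4.9 = 723.9 N.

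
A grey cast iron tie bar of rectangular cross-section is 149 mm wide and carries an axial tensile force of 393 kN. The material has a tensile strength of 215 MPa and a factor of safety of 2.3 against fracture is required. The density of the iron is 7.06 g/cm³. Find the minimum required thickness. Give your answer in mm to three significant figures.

σ_allow = 215/2.3 = 93.48 MPa.
Required area A = F/σ_allow = 393000/93.48 = 4204 mm².
t = A/w = 4204/149 = 28.22 mm.

t = 28.2 mm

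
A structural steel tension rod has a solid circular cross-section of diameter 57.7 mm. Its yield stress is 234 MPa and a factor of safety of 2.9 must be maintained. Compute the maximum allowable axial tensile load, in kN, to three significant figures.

σ_allow = 234/2.9 = 80.69 MPa.
A = πd²/4 = π×57.7²/4 = 2615 mm².
F_allow = σ_allow × A = 80.69×2615 = 211000 N.

F_allow = 211 kN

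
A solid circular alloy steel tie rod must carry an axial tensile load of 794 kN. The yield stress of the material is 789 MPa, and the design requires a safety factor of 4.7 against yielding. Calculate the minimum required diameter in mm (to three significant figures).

Allowable stress σ_allow = 789/4.7 = 167.9 MPa.
Required area A = F/σ_allow = 794000/167.9 = 4730 mm².
A = πd²/4 → d = √(4A/π) = 77.60 mm.

d = 77.6 mm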